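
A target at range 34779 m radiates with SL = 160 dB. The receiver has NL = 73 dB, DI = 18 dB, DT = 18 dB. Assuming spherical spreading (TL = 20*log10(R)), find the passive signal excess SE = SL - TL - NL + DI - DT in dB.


Step 1: TL = 20*log10(34779) = 90.83 dB
Step 2: SE = 160 - 90.83 - 73 + 18 - 18 = -3.83

-3.83 dB


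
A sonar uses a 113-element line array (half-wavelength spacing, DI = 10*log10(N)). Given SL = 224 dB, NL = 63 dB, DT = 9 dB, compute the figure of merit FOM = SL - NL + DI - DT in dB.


Step 1: DI = 10*log10(113) = 20.53 dB
Step 2: FOM = SL - NL + DI - DT = 224 - 63 + 20.53 - 9 = 172.53

172.53 dB


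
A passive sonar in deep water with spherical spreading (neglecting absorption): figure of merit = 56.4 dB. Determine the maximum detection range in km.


At max range FOM = TL, so 20*log10(R) = 56.4
R = 10^(56.4/20) = 660.69 m = 0.66 km

0.66 km


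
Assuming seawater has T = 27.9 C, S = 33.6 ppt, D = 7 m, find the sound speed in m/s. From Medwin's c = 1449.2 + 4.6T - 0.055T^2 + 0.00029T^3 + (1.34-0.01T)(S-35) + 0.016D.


c = 1449.2 + 4.6*27.9 - 0.055*27.9^2 + 0.00029*27.9^3 + (1.34 - 0.01*27.9)*(33.6 - 35) + 0.016*7 = 1539.65

1539.65 m/s


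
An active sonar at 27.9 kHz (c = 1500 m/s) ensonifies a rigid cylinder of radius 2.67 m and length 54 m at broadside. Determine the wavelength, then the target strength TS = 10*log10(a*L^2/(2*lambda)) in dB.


Step 1: lambda = c/f = 1500/27900 = 0.05376 m
Step 2: TS = 10*log10(a*L^2/(2*lambda)) = 10*log10(2.67*54^2/(2*0.05376)) = 48.6

48.6 dB


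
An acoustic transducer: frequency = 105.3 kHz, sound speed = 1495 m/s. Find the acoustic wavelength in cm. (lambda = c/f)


1.42 cm


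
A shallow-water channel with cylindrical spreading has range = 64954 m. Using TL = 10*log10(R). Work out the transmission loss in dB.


TL = 10*log10(64954) = 48.13

48.13 dB


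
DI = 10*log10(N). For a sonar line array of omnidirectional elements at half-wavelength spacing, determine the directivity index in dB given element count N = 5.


DI = 10*log10(5) = 6.99

6.99 dB


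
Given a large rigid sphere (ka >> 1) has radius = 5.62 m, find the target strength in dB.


8.97 dB


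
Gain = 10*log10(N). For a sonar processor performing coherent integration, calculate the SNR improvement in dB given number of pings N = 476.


Gain = 10*log10(476) = 26.78

26.78 dB


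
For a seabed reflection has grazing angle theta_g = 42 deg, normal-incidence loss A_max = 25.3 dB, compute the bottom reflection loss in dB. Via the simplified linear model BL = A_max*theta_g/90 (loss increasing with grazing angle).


11.81 dB


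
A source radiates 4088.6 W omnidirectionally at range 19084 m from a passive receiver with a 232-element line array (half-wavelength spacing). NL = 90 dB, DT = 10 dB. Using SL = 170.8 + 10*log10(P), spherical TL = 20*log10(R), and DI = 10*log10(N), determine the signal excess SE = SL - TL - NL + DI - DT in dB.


Step 1: SL = 170.8 + 10*log10(4088.6) = 206.92 dB
Step 2: TL = 20*log10(19084) = 85.61 dB
Step 3: DI = 10*log10(232) = 23.65 dB
Step 4: SE = SL - TL - NL + DI - DT = 206.92 - 85.61 - 90 + 23.65 - 10 = 44.96

44.96 dB


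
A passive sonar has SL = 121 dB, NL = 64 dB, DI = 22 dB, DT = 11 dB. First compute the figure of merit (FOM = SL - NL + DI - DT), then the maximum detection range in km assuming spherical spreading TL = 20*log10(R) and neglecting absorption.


Step 1: FOM = SL - NL + DI - DT = 121 - 64 + 22 - 11 = 68 dB
Step 2: at max range FOM = TL = 20*log10(R), so R = 10^(68/20) = 2511.89 m = 2.51 km

2.51 km


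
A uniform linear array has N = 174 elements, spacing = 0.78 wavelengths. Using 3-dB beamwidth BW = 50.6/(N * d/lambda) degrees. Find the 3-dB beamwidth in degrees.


BW = 50.6 / (174 * 0.78) = 50.6 / 135.72 = 0.37

0.37 deg


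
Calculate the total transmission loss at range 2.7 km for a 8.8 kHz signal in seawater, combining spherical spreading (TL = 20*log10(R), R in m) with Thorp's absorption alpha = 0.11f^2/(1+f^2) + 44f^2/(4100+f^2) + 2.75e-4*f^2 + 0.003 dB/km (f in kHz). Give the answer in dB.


Step 1 (Thorp): alpha = 0.11*77.44/(1+77.44) + 44*77.44/(4100+77.44) + 2.75e-4*77.44 + 0.003 = 0.9486 dB/km
Step 2: TL_spread = 20*log10(2700) = 68.63 dB
Step 3: TL_abs = alpha*R = 0.9486 * 2.7 = 2.56 dB
Step 4: TL_total = 68.63 + 2.56 = 71.19

71.19 dB


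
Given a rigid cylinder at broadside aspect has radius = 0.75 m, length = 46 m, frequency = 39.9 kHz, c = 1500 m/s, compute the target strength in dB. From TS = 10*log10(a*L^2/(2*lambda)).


lambda = 1500/39900 = 0.03759 m
TS = 10*log10(0.75*46^2/(2*0.03759)) = 43.24

43.24 dB


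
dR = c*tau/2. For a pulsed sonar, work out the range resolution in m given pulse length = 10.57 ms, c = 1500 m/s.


7.9275 m


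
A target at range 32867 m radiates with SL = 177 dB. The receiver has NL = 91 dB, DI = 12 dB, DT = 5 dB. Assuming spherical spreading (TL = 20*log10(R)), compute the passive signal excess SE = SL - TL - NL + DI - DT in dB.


Step 1: TL = 20*log10(32867) = 90.34 dB
Step 2: SE = 177 - 90.34 - 91 + 12 - 5 = 2.66

2.66 dB


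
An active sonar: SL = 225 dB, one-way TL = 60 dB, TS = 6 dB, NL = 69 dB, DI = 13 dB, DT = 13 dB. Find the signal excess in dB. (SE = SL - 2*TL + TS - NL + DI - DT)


42 dB


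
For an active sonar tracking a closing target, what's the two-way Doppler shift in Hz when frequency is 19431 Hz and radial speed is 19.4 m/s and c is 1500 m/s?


fd = 2*f*v/c = 2 * 19431 * 19.4 / 1500 = 502.62

502.62 Hz


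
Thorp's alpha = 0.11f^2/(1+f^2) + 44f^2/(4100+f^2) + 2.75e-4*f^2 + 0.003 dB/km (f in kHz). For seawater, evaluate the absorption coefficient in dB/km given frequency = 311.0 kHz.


f^2 = 96721.0
alpha = 0.11*96721.0/(1+96721.0) + 44*96721.0/(4100+96721.0) + 2.75e-4*96721.0 + 0.003 = 68.922

68.922 dB/km


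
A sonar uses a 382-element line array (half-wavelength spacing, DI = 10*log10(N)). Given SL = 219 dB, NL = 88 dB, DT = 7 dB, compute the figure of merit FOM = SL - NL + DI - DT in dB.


Step 1: DI = 10*log10(382) = 25.82 dB
Step 2: FOM = SL - NL + DI - DT = 219 - 88 + 25.82 - 7 = 149.82

149.82 dB


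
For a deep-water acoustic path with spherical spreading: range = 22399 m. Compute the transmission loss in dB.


TL = 20*log10(22399) = 87.0

87.0 dB


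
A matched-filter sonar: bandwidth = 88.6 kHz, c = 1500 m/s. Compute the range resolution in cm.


dR = c/(2*BW) = 1500 / (2 * 88.6e3) = 0.0085 m = 0.85 cm

0.85 cm


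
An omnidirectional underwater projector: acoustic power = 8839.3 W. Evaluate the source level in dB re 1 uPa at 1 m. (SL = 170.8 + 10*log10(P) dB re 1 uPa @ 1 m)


SL = 170.8 + 10*log10(8839.3) = 170.8 + 39.46 = 210.26

210.26 dB


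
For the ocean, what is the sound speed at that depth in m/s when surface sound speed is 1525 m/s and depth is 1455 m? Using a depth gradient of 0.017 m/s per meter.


c = 1525 + 0.017 * 1455 = 1549.735

1549.735 m/s


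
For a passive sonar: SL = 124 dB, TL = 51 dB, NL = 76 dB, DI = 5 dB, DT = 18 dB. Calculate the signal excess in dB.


-16 dB


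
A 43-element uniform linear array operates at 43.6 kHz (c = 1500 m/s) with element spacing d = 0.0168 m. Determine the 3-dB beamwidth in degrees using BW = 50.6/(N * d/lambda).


Step 1: lambda = 1500/43600 = 0.0344 m
Step 2: d/lambda = 0.0168/0.0344 = 0.4884
Step 3: BW = 50.6/(N * d/lambda) = 50.6/(43 * 0.4884) = 2.41

2.41 deg


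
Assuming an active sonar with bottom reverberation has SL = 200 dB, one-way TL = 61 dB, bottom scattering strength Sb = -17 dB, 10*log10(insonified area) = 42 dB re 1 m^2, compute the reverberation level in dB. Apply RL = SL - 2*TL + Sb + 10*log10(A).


103 dB


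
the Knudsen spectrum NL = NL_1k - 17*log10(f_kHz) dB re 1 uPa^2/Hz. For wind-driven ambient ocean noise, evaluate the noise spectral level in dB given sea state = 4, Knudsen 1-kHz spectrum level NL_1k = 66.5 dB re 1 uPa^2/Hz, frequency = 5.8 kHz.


NL = NL_1k - 17*log10(f_kHz) = 66.5 - 17*log10(5.8) = 66.5 - (12.98) = 53.52

53.52 dB


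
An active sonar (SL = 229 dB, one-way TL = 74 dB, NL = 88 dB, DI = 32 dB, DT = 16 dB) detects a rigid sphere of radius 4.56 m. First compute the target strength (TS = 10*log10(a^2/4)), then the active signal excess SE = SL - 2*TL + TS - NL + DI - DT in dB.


Step 1: TS = 10*log10(4.56^2/4) = 7.16 dB
Step 2: SE = SL - 2*TL + TS - NL + DI - DT = 229 - 2*74 + (7.16) - 88 + 32 - 16 = 16.16

16.16 dB


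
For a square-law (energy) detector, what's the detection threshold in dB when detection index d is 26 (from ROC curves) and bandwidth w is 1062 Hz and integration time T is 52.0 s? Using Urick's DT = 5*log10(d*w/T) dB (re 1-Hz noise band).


DT = 5*log10(d*w/T) = 5*log10(26 * 1062 / 52.0) = 5*log10(531.0) = 13.63

13.63 dB


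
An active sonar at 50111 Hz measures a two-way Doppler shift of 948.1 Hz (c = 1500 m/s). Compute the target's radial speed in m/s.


14.19 m/s


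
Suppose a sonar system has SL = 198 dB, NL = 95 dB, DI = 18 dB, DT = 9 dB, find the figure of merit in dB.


FOM = SL - NL + DI - DT = 198 - 95 + 18 - 9 = 112

112 dB


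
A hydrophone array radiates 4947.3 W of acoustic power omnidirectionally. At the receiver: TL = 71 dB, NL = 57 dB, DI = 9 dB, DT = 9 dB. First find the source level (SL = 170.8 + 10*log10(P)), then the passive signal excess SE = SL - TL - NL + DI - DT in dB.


Step 1: SL = 170.8 + 10*log10(4947.3) = 207.74 dB
Step 2: SE = SL - TL - NL + DI - DT = 207.74 - 71 - 57 + 9 - 9 = 79.74

79.74 dB


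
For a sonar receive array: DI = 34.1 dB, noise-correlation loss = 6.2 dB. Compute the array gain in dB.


AG = DI - L_corr = 34.1 - 6.2 = 27.9

27.9 dB


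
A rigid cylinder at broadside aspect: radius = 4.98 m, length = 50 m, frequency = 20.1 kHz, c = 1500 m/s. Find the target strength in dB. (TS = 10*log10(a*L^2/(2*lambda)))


lambda = 1500/20100 = 0.07463 m
TS = 10*log10(4.98*50^2/(2*0.07463)) = 49.21

49.21 dB


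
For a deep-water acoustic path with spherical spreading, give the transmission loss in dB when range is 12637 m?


TL = 20*log10(12637) = 82.03

82.03 dB


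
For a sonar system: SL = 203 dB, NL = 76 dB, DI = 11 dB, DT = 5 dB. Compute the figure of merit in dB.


133 dB


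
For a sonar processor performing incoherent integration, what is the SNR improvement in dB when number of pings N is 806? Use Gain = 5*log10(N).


14.53 dB


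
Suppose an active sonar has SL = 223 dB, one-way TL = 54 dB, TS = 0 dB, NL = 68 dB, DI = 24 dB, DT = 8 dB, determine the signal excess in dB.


63 dB


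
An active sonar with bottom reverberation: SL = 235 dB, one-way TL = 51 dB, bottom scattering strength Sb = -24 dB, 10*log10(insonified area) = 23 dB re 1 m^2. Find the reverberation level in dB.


RL = SL - 2*TL + Sb + 10*log10(A) = 235 - 2*51 + (-24) + 23 = 132

132 dB


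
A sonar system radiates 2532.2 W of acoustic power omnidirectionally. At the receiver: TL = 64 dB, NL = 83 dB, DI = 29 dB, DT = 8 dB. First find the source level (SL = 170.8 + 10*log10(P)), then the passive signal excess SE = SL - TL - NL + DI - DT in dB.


Step 1: SL = 170.8 + 10*log10(2532.2) = 204.83 dB
Step 2: SE = SL - TL - NL + DI - DT = 204.83 - 64 - 83 + 29 - 8 = 78.83

78.83 dB


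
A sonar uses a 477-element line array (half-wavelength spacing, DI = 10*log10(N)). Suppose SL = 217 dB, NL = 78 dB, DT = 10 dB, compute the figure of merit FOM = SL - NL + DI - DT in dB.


Step 1: DI = 10*log10(477) = 26.79 dB
Step 2: FOM = SL - NL + DI - DT = 217 - 78 + 26.79 - 10 = 155.79

155.79 dB


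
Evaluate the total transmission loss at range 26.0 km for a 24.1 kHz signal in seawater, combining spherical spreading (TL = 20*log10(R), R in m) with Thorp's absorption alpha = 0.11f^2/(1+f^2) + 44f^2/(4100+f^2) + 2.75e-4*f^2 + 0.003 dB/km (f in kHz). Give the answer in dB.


237.34 dB


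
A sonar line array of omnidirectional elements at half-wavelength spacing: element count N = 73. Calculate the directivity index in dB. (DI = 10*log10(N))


DI = 10*log10(73) = 18.63

18.63 dB


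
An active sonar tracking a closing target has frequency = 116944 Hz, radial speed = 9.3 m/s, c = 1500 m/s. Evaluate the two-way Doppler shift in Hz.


fd = 2*f*v/c = 2 * 116944 * 9.3 / 1500 = 1450.11

1450.11 Hz


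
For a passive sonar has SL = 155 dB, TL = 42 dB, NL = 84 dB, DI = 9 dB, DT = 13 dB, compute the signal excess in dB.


25 dB


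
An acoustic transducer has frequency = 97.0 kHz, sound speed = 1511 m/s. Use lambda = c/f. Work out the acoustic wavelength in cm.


lambda = c/f = 1511 / 97000 = 0.0156 m = 1.56 cm

1.56 cm


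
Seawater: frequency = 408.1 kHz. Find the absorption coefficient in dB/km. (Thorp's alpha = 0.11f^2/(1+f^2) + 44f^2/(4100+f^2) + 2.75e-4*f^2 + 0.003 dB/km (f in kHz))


88.856 dB/km


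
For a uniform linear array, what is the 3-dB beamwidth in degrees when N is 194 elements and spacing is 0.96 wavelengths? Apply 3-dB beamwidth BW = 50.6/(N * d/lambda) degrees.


0.27 deg


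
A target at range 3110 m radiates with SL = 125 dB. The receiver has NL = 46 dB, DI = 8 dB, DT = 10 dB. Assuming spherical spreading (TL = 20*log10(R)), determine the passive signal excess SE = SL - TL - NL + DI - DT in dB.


7.14 dB


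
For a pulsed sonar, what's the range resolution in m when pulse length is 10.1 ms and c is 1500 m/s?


7.575 m


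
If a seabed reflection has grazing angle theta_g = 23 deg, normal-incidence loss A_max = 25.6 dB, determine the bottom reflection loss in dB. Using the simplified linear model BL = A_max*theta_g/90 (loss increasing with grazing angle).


BL = A_max * theta_g / 90 = 25.6 * 23 / 90 = 6.54

6.54 dB


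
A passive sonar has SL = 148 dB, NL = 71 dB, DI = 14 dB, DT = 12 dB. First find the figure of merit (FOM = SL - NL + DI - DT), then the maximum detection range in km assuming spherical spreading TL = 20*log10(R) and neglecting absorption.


Step 1: FOM = SL - NL + DI - DT = 148 - 71 + 14 - 12 = 79 dB
Step 2: at max range FOM = TL = 20*log10(R), so R = 10^(79/20) = 8912.51 m = 8.91 km

8.91 km


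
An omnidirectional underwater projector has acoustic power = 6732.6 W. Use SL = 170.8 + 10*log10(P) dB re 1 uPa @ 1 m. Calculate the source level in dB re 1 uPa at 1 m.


209.08 dB


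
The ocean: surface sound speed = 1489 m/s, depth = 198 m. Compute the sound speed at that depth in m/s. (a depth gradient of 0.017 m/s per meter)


c = 1489 + 0.017 * 198 = 1492.366

1492.366 m/s


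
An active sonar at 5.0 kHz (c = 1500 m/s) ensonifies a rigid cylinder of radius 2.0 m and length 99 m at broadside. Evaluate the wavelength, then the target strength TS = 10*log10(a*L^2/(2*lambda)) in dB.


Step 1: lambda = c/f = 1500/5000 = 0.3 m
Step 2: TS = 10*log10(a*L^2/(2*lambda)) = 10*log10(2.0*99^2/(2*0.3)) = 45.14

45.14 dB


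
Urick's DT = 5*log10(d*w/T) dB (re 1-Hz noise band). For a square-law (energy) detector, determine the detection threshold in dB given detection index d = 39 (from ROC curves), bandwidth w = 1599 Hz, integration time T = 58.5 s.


DT = 5*log10(d*w/T) = 5*log10(39 * 1599 / 58.5) = 5*log10(1066.0) = 15.14

15.14 dB


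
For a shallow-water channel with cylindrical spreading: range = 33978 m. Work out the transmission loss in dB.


TL = 10*log10(33978) = 45.31

45.31 dB


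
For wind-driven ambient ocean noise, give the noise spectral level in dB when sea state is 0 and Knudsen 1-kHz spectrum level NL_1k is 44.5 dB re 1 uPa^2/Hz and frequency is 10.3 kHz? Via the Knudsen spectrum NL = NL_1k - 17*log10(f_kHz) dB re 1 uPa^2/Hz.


27.28 dB


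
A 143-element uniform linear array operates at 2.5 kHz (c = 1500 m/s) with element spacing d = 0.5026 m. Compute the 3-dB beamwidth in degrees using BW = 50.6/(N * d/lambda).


Step 1: lambda = 1500/2500 = 0.6 m
Step 2: d/lambda = 0.5026/0.6 = 0.8377
Step 3: BW = 50.6/(N * d/lambda) = 50.6/(143 * 0.8377) = 0.42

0.42 deg


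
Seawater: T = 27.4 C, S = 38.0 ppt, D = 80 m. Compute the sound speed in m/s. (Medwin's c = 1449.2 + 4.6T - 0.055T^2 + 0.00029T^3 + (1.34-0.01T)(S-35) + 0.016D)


c = 1449.2 + 4.6*27.4 - 0.055*27.4^2 + 0.00029*27.4^3 + (1.34 - 0.01*27.4)*(38.0 - 35) + 0.016*80 = 1544.39

1544.39 m/s


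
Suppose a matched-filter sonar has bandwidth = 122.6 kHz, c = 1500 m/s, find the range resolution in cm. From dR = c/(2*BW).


dR = c/(2*BW) = 1500 / (2 * 122.6e3) = 0.0061 m = 0.61 cm

0.61 cm


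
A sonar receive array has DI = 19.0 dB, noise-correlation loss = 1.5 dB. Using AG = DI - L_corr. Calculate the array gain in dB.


17.5 dB


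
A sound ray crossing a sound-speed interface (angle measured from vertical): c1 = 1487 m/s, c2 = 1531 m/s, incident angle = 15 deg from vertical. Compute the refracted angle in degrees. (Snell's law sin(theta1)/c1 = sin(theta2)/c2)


sin(theta2) = (c2/c1)*sin(theta1) = (1531/1487)*sin(15 deg) = 0.26648
theta2 = arcsin(0.26648) = 15.45

15.45 deg


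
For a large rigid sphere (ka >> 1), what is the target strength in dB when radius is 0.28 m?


TS = 10*log10(0.28^2 / 4) = 10*log10(0.0196) = -17.08

-17.08 dB


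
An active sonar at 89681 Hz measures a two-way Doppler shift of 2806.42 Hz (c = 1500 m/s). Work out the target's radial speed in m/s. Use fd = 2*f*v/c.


From fd = 2*f*v/c, v = c*fd/(2*f) = 1500 * 2806.42 / (2*89681) = 23.47

23.47 m/s


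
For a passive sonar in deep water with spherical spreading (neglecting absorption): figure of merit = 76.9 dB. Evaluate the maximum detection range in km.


At max range FOM = TL, so 20*log10(R) = 76.9
R = 10^(76.9/20) = 6998.42 m = 7.0 km

7.0 km


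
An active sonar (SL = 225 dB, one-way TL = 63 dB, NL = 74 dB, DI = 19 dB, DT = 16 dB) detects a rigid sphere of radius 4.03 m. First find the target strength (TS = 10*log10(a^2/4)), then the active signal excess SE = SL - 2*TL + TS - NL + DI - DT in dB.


Step 1: TS = 10*log10(4.03^2/4) = 6.09 dB
Step 2: SE = SL - 2*TL + TS - NL + DI - DT = 225 - 2*63 + (6.09) - 74 + 19 - 16 = 34.09

34.09 dB


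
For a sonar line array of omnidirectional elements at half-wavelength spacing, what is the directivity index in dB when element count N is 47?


16.72 dB


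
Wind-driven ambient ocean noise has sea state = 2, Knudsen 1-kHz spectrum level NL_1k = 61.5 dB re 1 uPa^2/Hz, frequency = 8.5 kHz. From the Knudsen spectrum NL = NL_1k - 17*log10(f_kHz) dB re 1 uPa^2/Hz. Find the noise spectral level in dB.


NL = NL_1k - 17*log10(f_kHz) = 61.5 - 17*log10(8.5) = 61.5 - (15.8) = 45.7

45.7 dB


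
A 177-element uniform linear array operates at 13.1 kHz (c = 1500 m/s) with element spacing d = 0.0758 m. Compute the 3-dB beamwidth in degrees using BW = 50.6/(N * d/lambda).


0.43 deg


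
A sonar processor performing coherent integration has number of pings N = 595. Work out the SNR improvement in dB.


Gain = 10*log10(595) = 27.75

27.75 dB


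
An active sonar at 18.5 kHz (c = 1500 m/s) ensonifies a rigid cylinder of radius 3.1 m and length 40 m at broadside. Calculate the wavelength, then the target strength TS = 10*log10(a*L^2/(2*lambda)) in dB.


Step 1: lambda = c/f = 1500/18500 = 0.08108 m
Step 2: TS = 10*log10(a*L^2/(2*lambda)) = 10*log10(3.1*40^2/(2*0.08108)) = 44.86

44.86 dB


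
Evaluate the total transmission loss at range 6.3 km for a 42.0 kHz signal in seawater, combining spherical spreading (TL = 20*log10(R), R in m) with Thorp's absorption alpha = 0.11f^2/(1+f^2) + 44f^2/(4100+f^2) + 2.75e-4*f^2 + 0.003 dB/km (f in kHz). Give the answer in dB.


Step 1 (Thorp): alpha = 0.11*1764.0/(1+1764.0) + 44*1764.0/(4100+1764.0) + 2.75e-4*1764.0 + 0.003 = 13.8341 dB/km
Step 2: TL_spread = 20*log10(6300) = 75.99 dB
Step 3: TL_abs = alpha*R = 13.8341 * 6.3 = 87.15 dB
Step 4: TL_total = 75.99 + 87.15 = 163.14

163.14 dB


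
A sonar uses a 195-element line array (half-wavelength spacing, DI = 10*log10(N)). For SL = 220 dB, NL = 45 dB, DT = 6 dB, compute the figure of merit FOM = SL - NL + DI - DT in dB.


Step 1: DI = 10*log10(195) = 22.9 dB
Step 2: FOM = SL - NL + DI - DT = 220 - 45 + 22.9 - 6 = 191.9

191.9 dB


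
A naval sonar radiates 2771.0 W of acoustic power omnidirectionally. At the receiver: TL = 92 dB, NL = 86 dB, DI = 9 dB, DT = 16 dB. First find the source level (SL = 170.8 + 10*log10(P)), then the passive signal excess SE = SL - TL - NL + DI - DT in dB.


Step 1: SL = 170.8 + 10*log10(2771.0) = 205.23 dB
Step 2: SE = SL - TL - NL + DI - DT = 205.23 - 92 - 86 + 9 - 16 = 20.23

20.23 dB


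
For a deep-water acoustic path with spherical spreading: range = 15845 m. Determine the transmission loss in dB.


TL = 20*log10(15845) = 84.0

84.0 dB


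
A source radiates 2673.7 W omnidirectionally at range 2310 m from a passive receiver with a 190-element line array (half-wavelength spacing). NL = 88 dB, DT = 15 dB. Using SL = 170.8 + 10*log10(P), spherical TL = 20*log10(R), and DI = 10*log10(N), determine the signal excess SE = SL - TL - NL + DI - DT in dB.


57.59 dB


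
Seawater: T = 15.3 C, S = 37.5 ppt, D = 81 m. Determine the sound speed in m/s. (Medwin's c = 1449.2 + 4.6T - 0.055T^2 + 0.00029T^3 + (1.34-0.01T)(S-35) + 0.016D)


c = 1449.2 + 4.6*15.3 - 0.055*15.3^2 + 0.00029*15.3^3 + (1.34 - 0.01*15.3)*(37.5 - 35) + 0.016*81 = 1512.01

1512.01 m/s


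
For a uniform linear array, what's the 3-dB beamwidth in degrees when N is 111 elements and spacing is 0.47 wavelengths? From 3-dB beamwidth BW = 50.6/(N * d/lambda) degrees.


0.97 deg


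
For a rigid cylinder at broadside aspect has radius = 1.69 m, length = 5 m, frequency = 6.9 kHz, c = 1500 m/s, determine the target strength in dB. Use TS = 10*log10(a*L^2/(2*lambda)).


lambda = 1500/6900 = 0.21739 m
TS = 10*log10(1.69*5^2/(2*0.21739)) = 19.88

19.88 dB


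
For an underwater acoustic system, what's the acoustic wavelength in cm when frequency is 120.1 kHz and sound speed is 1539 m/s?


lambda = c/f = 1539 / 120100 = 0.0128 m = 1.28 cm

1.28 cm


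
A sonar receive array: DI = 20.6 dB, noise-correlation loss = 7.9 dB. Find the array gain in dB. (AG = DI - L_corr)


AG = DI - L_corr = 20.6 - 7.9 = 12.7

12.7 dB


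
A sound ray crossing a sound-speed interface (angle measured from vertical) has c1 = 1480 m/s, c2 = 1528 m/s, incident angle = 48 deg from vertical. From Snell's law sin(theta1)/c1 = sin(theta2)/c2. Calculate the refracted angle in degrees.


50.11 deg


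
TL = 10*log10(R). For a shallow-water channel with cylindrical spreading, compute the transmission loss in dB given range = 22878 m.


43.59 dB


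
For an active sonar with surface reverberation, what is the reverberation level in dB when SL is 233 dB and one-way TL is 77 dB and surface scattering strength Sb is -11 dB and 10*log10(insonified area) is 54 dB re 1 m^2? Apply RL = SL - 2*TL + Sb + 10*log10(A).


RL = SL - 2*TL + Sb + 10*log10(A) = 233 - 2*77 + (-11) + 54 = 122

122 dB


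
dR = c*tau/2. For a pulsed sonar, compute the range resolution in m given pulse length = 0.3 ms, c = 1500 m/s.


0.225 m


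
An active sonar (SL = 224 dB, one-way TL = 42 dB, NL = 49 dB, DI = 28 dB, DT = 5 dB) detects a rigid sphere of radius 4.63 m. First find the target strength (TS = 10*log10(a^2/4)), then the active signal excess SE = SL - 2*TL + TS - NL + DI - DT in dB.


Step 1: TS = 10*log10(4.63^2/4) = 7.29 dB
Step 2: SE = SL - 2*TL + TS - NL + DI - DT = 224 - 2*42 + (7.29) - 49 + 28 - 5 = 121.29

121.29 dB


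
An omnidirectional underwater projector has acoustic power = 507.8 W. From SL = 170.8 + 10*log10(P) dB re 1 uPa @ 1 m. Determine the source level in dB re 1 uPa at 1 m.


SL = 170.8 + 10*log10(507.8) = 170.8 + 27.06 = 197.86

197.86 dB


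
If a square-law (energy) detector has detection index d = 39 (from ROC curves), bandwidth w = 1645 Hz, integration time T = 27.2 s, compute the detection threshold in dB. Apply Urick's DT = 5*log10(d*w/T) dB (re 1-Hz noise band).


16.86 dB


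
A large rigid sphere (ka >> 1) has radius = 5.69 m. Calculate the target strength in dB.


TS = 10*log10(5.69^2 / 4) = 10*log10(8.094025) = 9.08

9.08 dB


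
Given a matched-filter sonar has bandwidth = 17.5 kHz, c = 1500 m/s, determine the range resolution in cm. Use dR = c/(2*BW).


4.29 cm


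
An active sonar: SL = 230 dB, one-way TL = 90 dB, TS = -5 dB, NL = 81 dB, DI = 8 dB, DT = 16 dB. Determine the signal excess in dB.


SE = SL - 2*TL + TS - NL + DI - DT = 230 - 2*90 + (-5) - 81 + 8 - 16 = -44

-44 dB


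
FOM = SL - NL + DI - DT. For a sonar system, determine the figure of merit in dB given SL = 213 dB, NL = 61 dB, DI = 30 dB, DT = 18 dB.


FOM = SL - NL + DI - DT = 213 - 61 + 30 - 18 = 164

164 dB


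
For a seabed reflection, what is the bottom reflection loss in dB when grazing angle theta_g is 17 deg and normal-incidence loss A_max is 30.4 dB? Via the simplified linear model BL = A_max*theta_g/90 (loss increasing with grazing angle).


5.74 dB


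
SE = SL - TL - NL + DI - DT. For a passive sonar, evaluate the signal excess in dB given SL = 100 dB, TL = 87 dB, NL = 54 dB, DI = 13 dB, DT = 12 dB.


SE = SL - TL - NL + DI - DT = 100 - 87 - 54 + 13 - 12 = -40

-40 dB


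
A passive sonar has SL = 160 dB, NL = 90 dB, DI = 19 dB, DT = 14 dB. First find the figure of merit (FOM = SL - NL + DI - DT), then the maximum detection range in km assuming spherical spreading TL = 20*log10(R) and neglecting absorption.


Step 1: FOM = SL - NL + DI - DT = 160 - 90 + 19 - 14 = 75 dB
Step 2: at max range FOM = TL = 20*log10(R), so R = 10^(75/20) = 5623.41 m = 5.62 km

5.62 km


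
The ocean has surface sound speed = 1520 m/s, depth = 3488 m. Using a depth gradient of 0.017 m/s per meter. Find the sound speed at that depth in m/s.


1579.296 m/s


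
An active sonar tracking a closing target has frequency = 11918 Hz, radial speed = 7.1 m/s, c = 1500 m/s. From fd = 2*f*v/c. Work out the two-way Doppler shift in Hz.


fd = 2*f*v/c = 2 * 11918 * 7.1 / 1500 = 112.82

112.82 Hz


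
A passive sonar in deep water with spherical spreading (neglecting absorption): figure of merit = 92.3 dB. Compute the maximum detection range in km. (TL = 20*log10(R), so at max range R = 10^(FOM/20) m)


At max range FOM = TL, so 20*log10(R) = 92.3
R = 10^(92.3/20) = 41209.75 m = 41.21 km

41.21 km


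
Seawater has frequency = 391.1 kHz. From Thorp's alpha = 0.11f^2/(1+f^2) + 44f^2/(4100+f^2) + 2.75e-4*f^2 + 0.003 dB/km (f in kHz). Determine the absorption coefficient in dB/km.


f^2 = 152959.21
alpha = 0.11*152959.21/(1+152959.21) + 44*152959.21/(4100+152959.21) + 2.75e-4*152959.21 + 0.003 = 85.028

85.028 dB/km


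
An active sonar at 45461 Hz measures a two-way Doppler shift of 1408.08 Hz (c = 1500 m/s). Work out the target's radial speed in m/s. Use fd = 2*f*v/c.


From fd = 2*f*v/c, v = c*fd/(2*f) = 1500 * 1408.08 / (2*45461) = 23.23

23.23 m/s


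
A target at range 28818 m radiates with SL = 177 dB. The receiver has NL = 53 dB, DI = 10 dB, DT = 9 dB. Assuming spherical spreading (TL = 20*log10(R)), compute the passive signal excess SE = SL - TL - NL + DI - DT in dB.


Step 1: TL = 20*log10(28818) = 89.19 dB
Step 2: SE = 177 - 89.19 - 53 + 10 - 9 = 35.81

35.81 dB


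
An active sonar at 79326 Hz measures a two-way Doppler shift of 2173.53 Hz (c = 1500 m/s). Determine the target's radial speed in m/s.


From fd = 2*f*v/c, v = c*fd/(2*f) = 1500 * 2173.53 / (2*79326) = 20.55

20.55 m/s


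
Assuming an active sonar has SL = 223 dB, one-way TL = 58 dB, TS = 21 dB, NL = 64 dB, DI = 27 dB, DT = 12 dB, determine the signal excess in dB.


SE = SL - 2*TL + TS - NL + DI - DT = 223 - 2*58 + (21) - 64 + 27 - 12 = 79

79 dB


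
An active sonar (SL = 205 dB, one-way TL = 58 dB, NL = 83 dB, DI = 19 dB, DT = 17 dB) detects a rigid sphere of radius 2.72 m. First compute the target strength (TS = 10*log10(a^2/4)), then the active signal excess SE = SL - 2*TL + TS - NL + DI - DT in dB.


Step 1: TS = 10*log10(2.72^2/4) = 2.67 dB
Step 2: SE = SL - 2*TL + TS - NL + DI - DT = 205 - 2*58 + (2.67) - 83 + 19 - 17 = 10.67

10.67 dB


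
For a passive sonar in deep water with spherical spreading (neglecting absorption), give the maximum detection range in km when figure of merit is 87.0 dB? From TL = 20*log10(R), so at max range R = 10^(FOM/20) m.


At max range FOM = TL, so 20*log10(R) = 87.0
R = 10^(87.0/20) = 22387.21 m = 22.39 km

22.39 km


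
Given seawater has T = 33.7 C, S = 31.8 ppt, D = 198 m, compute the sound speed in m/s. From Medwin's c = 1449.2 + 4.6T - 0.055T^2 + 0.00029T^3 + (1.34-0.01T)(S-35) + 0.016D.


c = 1449.2 + 4.6*33.7 - 0.055*33.7^2 + 0.00029*33.7^3 + (1.34 - 0.01*33.7)*(31.8 - 35) + 0.016*198 = 1552.81

1552.81 m/s


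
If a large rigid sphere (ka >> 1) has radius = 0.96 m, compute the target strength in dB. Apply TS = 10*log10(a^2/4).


TS = 10*log10(0.96^2 / 4) = 10*log10(0.2304) = -6.38

-6.38 dB


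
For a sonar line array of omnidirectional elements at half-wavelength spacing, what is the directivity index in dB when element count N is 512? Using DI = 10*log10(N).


DI = 10*log10(512) = 27.09

27.09 dB


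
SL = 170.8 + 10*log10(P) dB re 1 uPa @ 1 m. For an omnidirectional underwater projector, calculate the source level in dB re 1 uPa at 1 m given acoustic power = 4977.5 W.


207.77 dB


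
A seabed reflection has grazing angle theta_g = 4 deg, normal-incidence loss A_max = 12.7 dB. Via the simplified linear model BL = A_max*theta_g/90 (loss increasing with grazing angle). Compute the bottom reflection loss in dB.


BL = A_max * theta_g / 90 = 12.7 * 4 / 90 = 0.56

0.56 dB


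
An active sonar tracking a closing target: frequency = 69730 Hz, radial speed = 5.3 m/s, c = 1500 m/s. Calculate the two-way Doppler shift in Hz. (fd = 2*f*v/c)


fd = 2*f*v/c = 2 * 69730 * 5.3 / 1500 = 492.76

492.76 Hz


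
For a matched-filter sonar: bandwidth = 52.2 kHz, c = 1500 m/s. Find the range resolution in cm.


1.44 cm


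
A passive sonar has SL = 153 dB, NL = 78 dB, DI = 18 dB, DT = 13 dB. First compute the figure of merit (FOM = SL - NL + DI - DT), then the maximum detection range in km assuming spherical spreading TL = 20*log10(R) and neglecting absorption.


Step 1: FOM = SL - NL + DI - DT = 153 - 78 + 18 - 13 = 80 dB
Step 2: at max range FOM = TL = 20*log10(R), so R = 10^(80/20) = 10000.0 m = 10.0 km

10.0 km


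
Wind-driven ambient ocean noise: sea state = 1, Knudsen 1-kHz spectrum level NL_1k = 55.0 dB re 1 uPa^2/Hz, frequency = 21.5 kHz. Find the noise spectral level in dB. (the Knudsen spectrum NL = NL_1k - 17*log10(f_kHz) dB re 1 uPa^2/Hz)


NL = NL_1k - 17*log10(f_kHz) = 55.0 - 17*log10(21.5) = 55.0 - (22.65) = 32.35

32.35 dB


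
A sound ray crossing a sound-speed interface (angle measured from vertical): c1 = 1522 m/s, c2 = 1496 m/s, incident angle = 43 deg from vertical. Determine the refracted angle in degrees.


42.09 deg


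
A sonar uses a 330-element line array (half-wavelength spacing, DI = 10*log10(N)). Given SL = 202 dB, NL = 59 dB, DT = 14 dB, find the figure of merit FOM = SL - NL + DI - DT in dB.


154.19 dB


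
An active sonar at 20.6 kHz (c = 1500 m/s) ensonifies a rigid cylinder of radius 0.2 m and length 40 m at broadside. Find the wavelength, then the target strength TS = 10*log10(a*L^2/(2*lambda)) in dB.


Step 1: lambda = c/f = 1500/20600 = 0.07282 m
Step 2: TS = 10*log10(a*L^2/(2*lambda)) = 10*log10(0.2*40^2/(2*0.07282)) = 33.42

33.42 dB


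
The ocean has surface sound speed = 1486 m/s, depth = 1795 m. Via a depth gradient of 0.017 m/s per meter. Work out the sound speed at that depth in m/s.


c = 1486 + 0.017 * 1795 = 1516.515

1516.515 m/s


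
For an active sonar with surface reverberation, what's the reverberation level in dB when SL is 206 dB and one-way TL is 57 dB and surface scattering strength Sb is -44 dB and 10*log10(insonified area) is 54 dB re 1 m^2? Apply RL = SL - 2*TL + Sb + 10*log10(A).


RL = SL - 2*TL + Sb + 10*log10(A) = 206 - 2*57 + (-44) + 54 = 102

102 dB


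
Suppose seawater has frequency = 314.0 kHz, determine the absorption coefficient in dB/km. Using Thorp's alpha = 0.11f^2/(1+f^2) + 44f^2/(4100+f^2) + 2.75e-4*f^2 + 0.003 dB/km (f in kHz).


f^2 = 98596.0
alpha = 0.11*98596.0/(1+98596.0) + 44*98596.0/(4100+98596.0) + 2.75e-4*98596.0 + 0.003 = 69.47

69.47 dB/km


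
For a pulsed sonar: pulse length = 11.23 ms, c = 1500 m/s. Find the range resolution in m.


dR = c*tau/2 = 1500 * 11.23e-3 / 2 = 8.4225

8.4225 m


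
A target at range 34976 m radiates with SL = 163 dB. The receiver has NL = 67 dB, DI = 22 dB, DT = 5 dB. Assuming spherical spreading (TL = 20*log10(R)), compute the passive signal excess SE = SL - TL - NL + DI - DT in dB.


Step 1: TL = 20*log10(34976) = 90.88 dB
Step 2: SE = 163 - 90.88 - 67 + 22 - 5 = 22.12

22.12 dB


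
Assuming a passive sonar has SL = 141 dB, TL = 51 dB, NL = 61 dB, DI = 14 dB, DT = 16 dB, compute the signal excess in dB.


SE = SL - TL - NL + DI - DT = 141 - 51 - 61 + 14 - 16 = 27

27 dB


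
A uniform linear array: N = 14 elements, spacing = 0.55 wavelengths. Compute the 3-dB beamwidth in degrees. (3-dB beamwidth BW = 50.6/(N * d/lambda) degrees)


BW = 50.6 / (14 * 0.55) = 50.6 / 7.7 = 6.57

6.57 deg


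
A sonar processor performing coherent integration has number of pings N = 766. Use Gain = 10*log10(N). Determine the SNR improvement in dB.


28.84 dB


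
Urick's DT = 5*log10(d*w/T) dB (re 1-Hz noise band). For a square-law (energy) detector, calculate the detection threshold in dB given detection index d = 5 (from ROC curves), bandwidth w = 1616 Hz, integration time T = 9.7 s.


DT = 5*log10(d*w/T) = 5*log10(5 * 1616 / 9.7) = 5*log10(832.99) = 14.6

14.6 dB


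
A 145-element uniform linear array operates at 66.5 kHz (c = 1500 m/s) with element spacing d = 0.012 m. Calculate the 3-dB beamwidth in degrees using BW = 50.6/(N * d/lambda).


0.66 deg


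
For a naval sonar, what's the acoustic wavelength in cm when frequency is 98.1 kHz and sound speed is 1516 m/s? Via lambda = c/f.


1.55 cm


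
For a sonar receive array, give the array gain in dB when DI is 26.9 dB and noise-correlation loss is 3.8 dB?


AG = DI - L_corr = 26.9 - 3.8 = 23.1

23.1 dB


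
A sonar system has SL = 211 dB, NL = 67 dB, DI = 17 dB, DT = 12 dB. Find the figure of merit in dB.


FOM = SL - NL + DI - DT = 211 - 67 + 17 - 12 = 149

149 dB


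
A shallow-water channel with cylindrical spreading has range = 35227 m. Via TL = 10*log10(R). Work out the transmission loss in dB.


45.47 dB


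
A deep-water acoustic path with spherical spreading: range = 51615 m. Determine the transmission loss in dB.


94.26 dB


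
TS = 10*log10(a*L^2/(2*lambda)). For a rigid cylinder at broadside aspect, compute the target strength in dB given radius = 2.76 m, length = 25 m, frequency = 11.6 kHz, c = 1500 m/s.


lambda = 1500/11600 = 0.12931 m
TS = 10*log10(2.76*25^2/(2*0.12931)) = 38.24

38.24 dB


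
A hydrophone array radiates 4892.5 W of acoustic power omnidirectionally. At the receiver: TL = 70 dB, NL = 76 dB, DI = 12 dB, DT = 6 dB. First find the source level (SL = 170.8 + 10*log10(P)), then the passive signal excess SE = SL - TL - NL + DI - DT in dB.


Step 1: SL = 170.8 + 10*log10(4892.5) = 207.7 dB
Step 2: SE = SL - TL - NL + DI - DT = 207.7 - 70 - 76 + 12 - 6 = 67.7

67.7 dB


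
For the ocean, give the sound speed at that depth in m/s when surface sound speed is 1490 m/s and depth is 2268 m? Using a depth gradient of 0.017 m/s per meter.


c = 1490 + 0.017 * 2268 = 1528.556

1528.556 m/s


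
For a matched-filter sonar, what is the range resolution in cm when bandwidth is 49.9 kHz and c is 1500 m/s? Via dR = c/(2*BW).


1.5 cm


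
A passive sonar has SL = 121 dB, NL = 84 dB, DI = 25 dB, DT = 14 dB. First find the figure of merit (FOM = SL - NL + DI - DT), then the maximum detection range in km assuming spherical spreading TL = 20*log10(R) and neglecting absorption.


Step 1: FOM = SL - NL + DI - DT = 121 - 84 + 25 - 14 = 48 dB
Step 2: at max range FOM = TL = 20*log10(R), so R = 10^(48/20) = 251.19 m = 0.25 km

0.25 km


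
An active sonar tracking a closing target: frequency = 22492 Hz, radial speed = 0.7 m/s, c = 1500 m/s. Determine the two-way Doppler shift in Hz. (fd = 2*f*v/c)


fd = 2*f*v/c = 2 * 22492 * 0.7 / 1500 = 20.99

20.99 Hz


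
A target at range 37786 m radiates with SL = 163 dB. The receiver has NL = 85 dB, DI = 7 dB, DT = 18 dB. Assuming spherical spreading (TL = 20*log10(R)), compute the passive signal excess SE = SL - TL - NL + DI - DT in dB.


Step 1: TL = 20*log10(37786) = 91.55 dB
Step 2: SE = 163 - 91.55 - 85 + 7 - 18 = -24.55

-24.55 dB


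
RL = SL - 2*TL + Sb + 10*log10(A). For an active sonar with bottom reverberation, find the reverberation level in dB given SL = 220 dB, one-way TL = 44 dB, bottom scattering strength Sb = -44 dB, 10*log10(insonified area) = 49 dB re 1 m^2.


RL = SL - 2*TL + Sb + 10*log10(A) = 220 - 2*44 + (-44) + 49 = 137

137 dB


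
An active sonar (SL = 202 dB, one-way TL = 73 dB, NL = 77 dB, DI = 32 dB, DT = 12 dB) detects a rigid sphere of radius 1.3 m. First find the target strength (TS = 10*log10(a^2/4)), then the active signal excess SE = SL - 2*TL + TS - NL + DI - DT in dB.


Step 1: TS = 10*log10(1.3^2/4) = -3.74 dB
Step 2: SE = SL - 2*TL + TS - NL + DI - DT = 202 - 2*73 + (-3.74) - 77 + 32 - 12 = -4.74

-4.74 dB


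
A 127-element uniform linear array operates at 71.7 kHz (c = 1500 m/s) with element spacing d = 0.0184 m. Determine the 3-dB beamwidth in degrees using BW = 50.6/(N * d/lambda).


Step 1: lambda = 1500/71700 = 0.02092 m
Step 2: d/lambda = 0.0184/0.02092 = 0.8795
Step 3: BW = 50.6/(N * d/lambda) = 50.6/(127 * 0.8795) = 0.45

0.45 deg


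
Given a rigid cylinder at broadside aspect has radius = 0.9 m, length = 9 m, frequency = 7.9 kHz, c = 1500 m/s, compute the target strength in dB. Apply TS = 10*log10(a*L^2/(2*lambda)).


lambda = 1500/7900 = 0.18987 m
TS = 10*log10(0.9*9^2/(2*0.18987)) = 22.83

22.83 dB


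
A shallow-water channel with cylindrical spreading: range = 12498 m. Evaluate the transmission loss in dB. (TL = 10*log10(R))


40.97 dB


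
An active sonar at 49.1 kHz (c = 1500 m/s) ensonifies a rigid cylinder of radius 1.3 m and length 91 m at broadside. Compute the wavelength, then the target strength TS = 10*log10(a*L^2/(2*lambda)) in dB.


Step 1: lambda = c/f = 1500/49100 = 0.03055 m
Step 2: TS = 10*log10(a*L^2/(2*lambda)) = 10*log10(1.3*91^2/(2*0.03055)) = 52.46

52.46 dB


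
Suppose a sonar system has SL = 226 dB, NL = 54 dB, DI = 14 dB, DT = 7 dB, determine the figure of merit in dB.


FOM = SL - NL + DI - DT = 226 - 54 + 14 - 7 = 179

179 dB


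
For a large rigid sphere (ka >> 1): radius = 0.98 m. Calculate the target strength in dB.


TS = 10*log10(0.98^2 / 4) = 10*log10(0.2401) = -6.2

-6.2 dB


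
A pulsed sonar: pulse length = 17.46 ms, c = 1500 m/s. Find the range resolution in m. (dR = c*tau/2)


13.095 m


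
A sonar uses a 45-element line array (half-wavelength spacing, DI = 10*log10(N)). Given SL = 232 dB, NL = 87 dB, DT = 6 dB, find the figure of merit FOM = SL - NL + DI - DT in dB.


Step 1: DI = 10*log10(45) = 16.53 dB
Step 2: FOM = SL - NL + DI - DT = 232 - 87 + 16.53 - 6 = 155.53

155.53 dB


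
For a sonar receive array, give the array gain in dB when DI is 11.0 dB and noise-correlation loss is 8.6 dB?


AG = DI - L_corr = 11.0 - 8.6 = 2.4

2.4 dB


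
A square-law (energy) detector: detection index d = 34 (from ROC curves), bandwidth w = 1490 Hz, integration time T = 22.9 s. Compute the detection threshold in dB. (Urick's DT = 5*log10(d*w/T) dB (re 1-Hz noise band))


DT = 5*log10(d*w/T) = 5*log10(34 * 1490 / 22.9) = 5*log10(2212.23) = 16.72

16.72 dB
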